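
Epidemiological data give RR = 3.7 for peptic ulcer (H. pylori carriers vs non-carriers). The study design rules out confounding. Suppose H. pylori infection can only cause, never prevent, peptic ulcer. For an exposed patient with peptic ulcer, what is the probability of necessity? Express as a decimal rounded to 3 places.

PN ≈ 0.730

Under exogeneity and monotonicity, PN = (RR − 1) / RR = 1 − 1/RR.
PN = (3.7 − 1) / 3.7 = 2.7 / 3.7 ≈ 0.7297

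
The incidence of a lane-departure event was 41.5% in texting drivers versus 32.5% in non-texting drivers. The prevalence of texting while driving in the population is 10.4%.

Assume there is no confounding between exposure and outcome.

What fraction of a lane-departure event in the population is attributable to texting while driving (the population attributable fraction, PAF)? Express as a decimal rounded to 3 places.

p₁ = 0.415, p₀ = 0.325.
Overall risk P(Y=1) = π·p₁ + (1−π)·p₀ = 0.104×0.415 + 0.896×0.325 = 0.33436.
Under exogeneity, PAF = [P(Y=1) − p₀] / P(Y=1).
PAF = (0.33436 − 0.325) / 0.33436 ≈ 0.0280

PAF ≈ 0.028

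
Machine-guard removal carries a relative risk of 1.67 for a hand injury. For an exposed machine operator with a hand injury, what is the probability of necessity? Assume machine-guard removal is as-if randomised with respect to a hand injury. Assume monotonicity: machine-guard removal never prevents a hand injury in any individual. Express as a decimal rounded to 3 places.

PN ≈ 0.401

Under exogeneity and monotonicity, PN = (RR − 1) / RR = 1 − 1/RR.
PN = (1.67 − 1) / 1.67 = 0.67 / 1.67 ≈ 0.4012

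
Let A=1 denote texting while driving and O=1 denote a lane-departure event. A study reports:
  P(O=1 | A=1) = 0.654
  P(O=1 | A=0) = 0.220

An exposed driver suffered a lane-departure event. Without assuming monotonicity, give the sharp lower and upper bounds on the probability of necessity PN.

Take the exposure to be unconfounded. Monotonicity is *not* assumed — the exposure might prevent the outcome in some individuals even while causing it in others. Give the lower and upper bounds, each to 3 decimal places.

Let p₁ = 0.654, p₀ = 0.22.
Under exogeneity alone the bounds on PN are max{0,(p₁−p₀)/p₁} ≤ PN ≤ min{1,(1−p₀)/p₁}.
  lower = (p₁ − p₀)/p₁ = 0.434 / 0.654 ≈ 0.6636
  upper = min{1, (1 − p₀)/p₁} = 0.78 / 0.654 ≈ 1.1927 → capped at 1

0.664 ≤ PN ≤ 1.000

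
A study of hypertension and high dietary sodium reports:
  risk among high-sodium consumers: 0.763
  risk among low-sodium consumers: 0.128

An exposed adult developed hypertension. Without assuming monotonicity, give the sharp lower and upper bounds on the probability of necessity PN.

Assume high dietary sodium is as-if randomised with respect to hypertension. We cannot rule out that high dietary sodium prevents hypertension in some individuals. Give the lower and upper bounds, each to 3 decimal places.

Let p₁ = 0.763, p₀ = 0.128.
Under exogeneity alone the bounds on PN are max{0,(p₁−p₀)/p₁} ≤ PN ≤ min{1,(1−p₀)/p₁}.
  lower = (p₁ − p₀)/p₁ = 0.635 / 0.763 ≈ 0.8322
  upper = min{1, (1 − p₀)/p₁} = 0.872 / 0.763 ≈ 1.1429 → capped at 1

0.832 ≤ PN ≤ 1.000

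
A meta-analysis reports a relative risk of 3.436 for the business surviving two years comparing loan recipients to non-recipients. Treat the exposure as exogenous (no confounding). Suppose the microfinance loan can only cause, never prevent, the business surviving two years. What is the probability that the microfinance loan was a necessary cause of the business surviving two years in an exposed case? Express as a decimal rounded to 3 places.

PN ≈ 0.709

Under exogeneity and monotonicity, PN = (RR − 1) / RR = 1 − 1/RR.
PN = (3.436 − 1) / 3.436 = 2.436 / 3.436 ≈ 0.7090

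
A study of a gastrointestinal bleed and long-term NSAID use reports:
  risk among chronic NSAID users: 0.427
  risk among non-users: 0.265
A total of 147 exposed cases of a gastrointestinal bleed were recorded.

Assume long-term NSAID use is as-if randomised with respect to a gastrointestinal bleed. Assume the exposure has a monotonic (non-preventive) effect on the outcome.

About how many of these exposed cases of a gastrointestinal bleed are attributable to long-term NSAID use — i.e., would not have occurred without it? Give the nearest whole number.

Let p₁ = 0.427, p₀ = 0.265.
PN = (p₁ − p₀)/p₁ = (0.427 − 0.265) / 0.427 ≈ 0.37939.
Attributable cases ≈ PN × (exposed cases) = 0.37939 × 147 ≈ 55.77.

about 56 cases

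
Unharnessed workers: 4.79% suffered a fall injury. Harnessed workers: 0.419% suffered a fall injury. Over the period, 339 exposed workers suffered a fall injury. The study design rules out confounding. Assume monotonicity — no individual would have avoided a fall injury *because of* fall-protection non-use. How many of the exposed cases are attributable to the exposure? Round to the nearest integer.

p₁ = 0.0479, p₀ = 0.00419.
PN = (p₁ − p₀)/p₁ = (0.0479 − 0.00419) / 0.0479 ≈ 0.91253.
Attributable cases ≈ PN × (exposed cases) = 0.91253 × 339 ≈ 309.35.

about 309 cases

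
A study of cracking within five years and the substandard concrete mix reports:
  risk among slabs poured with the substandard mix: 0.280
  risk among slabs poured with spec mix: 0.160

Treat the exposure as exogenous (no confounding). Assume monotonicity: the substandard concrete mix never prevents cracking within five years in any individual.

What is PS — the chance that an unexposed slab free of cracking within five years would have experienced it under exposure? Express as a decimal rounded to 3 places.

PS ≈ 0.143

Let p₁ = 0.28, p₀ = 0.16.
Under exogeneity and monotonicity, PS = (p₁ − p₀) / (1 − p₀).
PS = (0.28 − 0.16) / (1 − 0.16) = 0.12 / 0.84 ≈ 0.1429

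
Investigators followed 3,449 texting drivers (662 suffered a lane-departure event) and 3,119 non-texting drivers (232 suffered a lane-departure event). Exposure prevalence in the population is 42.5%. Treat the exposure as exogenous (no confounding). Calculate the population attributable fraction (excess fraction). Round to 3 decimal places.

PAF ≈ 0.402

p₁ = P(outcome | exposed) = 662/3449 = 0.19194
p₀ = P(outcome | unexposed) = 232/3119 = 0.074383
Overall risk P(Y=1) = π·p₁ + (1−π)·p₀ = 0.425×0.19194 + 0.575×0.074383 = 0.12434.
Under exogeneity, PAF = [P(Y=1) − p₀] / P(Y=1).
PAF = (0.12434 − 0.074383) / 0.12434 ≈ 0.4018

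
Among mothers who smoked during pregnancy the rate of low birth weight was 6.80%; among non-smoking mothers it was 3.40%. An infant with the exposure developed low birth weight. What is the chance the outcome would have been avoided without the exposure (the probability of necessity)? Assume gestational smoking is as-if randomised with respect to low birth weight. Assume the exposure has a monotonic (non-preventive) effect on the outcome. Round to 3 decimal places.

p₁ = 0.068, p₀ = 0.034.
Under exogeneity and monotonicity, PN = (p₁ − p₀) / p₁.
PN = (0.068 − 0.034) / 0.068 = 0.034 / 0.068 ≈ 0.5000

PN ≈ 0.500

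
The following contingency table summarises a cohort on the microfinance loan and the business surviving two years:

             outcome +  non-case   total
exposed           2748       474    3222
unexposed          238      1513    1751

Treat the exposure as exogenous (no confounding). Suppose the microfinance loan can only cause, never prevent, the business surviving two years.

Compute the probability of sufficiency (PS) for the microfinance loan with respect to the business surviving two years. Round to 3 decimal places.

p₁ = P(outcome | exposed) = 2748/3222 = 0.85289
p₀ = P(outcome | unexposed) = 238/1751 = 0.13592
Under exogeneity and monotonicity, PS = (p₁ − p₀)/(1 − p₀).
PS = (0.85289 − 0.13592) / 0.86408 ≈ 0.8297

PS ≈ 0.830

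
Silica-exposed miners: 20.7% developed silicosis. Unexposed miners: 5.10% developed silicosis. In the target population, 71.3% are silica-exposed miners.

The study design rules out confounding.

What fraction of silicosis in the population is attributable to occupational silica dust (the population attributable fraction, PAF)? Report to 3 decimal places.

PAF ≈ 0.686

p₁ = 0.207, p₀ = 0.051.
Overall risk P(Y=1) = π·p₁ + (1−π)·p₀ = 0.713×0.207 + 0.287×0.051 = 0.16223.
Under exogeneity, PAF = [P(Y=1) − p₀] / P(Y=1).
PAF = (0.16223 − 0.051) / 0.16223 ≈ 0.6856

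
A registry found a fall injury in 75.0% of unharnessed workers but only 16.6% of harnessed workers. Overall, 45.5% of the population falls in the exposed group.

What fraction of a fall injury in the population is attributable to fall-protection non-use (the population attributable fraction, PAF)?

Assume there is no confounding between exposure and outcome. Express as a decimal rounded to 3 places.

PAF ≈ 0.615

p₁ = 0.75, p₀ = 0.166.
Overall risk P(Y=1) = π·p₁ + (1−π)·p₀ = 0.455×0.75 + 0.545×0.166 = 0.43172.
Under exogeneity, PAF = [P(Y=1) − p₀] / P(Y=1).
PAF = (0.43172 − 0.166) / 0.43172 ≈ 0.6155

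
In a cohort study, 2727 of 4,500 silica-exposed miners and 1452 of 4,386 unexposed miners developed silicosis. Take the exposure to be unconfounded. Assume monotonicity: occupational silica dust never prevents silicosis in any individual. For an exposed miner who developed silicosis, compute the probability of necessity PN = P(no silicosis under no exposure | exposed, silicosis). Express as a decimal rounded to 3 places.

PN ≈ 0.454

p₁ = P(outcome | exposed) = 2727/4500 = 0.606
p₀ = P(outcome | unexposed) = 1452/4386 = 0.33105
Under exogeneity and monotonicity, PN = (p₁ − p₀) / p₁.
PN = (0.606 − 0.33105) / 0.606 = 0.27495 / 0.606 ≈ 0.4537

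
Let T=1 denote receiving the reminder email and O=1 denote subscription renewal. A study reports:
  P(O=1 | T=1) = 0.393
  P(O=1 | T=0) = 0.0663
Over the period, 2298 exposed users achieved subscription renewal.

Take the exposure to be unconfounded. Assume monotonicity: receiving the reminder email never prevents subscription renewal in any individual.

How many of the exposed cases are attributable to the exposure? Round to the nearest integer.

about 1910 cases

Let p₁ = 0.393, p₀ = 0.0663.
PN = (p₁ − p₀)/p₁ = (0.393 − 0.0663) / 0.393 ≈ 0.83130.
Attributable cases ≈ PN × (exposed cases) = 0.83130 × 2298 ≈ 1910.32.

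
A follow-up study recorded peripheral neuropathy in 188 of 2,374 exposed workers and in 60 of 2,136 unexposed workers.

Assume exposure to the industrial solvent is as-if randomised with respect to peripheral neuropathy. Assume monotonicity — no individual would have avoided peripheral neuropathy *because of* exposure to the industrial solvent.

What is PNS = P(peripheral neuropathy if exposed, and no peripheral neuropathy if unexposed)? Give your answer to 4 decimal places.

p₁ = P(outcome | exposed) = 188/2374 = 0.079191
p₀ = P(outcome | unexposed) = 60/2136 = 0.02809
Under exogeneity and monotonicity, PNS = p₁ − p₀.
PNS = 0.079191 − 0.02809 = 0.051101

PNS ≈ 0.0511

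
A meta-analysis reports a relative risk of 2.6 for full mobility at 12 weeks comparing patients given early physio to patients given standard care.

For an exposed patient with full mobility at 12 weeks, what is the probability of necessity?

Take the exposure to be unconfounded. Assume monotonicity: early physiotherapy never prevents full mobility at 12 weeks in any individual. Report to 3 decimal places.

PN ≈ 0.615

Under exogeneity and monotonicity, PN = (RR − 1) / RR = 1 − 1/RR.
PN = (2.6 − 1) / 2.6 = 1.6 / 2.6 ≈ 0.6154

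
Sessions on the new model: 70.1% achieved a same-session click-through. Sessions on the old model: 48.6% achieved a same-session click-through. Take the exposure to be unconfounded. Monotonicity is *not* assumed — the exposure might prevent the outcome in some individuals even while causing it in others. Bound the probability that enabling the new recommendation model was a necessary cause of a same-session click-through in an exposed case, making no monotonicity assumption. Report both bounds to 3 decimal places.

0.307 ≤ PN ≤ 0.733

p₁ = 0.701, p₀ = 0.486.
Under exogeneity alone the bounds on PN are max{0,(p₁−p₀)/p₁} ≤ PN ≤ min{1,(1−p₀)/p₁}.
  lower = (p₁ − p₀)/p₁ = 0.215 / 0.701 ≈ 0.3067
  upper = min{1, (1 − p₀)/p₁} = 0.514 / 0.701 ≈ 0.7332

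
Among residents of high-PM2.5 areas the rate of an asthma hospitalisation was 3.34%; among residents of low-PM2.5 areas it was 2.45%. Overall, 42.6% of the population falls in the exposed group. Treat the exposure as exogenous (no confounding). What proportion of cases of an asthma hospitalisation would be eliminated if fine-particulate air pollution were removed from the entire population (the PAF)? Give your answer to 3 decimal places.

PAF ≈ 0.134

p₁ = 0.0334, p₀ = 0.0245.
Overall risk P(Y=1) = π·p₁ + (1−π)·p₀ = 0.426×0.0334 + 0.574×0.0245 = 0.028291.
Under exogeneity, PAF = [P(Y=1) − p₀] / P(Y=1).
PAF = (0.028291 − 0.0245) / 0.028291 ≈ 0.1340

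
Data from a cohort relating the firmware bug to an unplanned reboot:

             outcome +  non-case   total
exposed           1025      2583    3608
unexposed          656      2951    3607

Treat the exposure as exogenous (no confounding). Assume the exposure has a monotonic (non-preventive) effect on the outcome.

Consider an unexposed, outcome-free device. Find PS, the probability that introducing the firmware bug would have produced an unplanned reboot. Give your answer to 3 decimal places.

p₁ = P(outcome | exposed) = 1025/3608 = 0.28409
p₀ = P(outcome | unexposed) = 656/3607 = 0.18187
Under exogeneity and monotonicity, PS = (p₁ − p₀) / (1 − p₀).
PS = (0.28409 − 0.18187) / (1 − 0.18187) = 0.10222 / 0.81813 ≈ 0.1249

PS ≈ 0.125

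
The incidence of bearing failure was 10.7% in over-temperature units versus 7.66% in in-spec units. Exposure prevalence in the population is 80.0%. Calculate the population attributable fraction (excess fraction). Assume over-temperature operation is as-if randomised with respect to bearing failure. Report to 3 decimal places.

PAF ≈ 0.241

p₁ = 0.107, p₀ = 0.0766.
Overall risk P(Y=1) = π·p₁ + (1−π)·p₀ = 0.8×0.107 + 0.2×0.0766 = 0.10092.
Under exogeneity, PAF = [P(Y=1) − p₀] / P(Y=1).
PAF = (0.10092 − 0.0766) / 0.10092 ≈ 0.2410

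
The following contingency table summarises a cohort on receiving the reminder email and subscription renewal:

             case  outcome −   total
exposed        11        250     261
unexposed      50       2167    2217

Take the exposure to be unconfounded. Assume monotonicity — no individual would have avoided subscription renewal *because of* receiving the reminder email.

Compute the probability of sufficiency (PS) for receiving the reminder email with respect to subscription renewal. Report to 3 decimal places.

p₁ = P(outcome | exposed) = 11/261 = 0.042146
p₀ = P(outcome | unexposed) = 50/2217 = 0.022553
Under exogeneity and monotonicity, PS = (p₁ − p₀) / (1 − p₀).
PS = (0.042146 − 0.022553) / (1 − 0.022553) = 0.019593 / 0.97745 ≈ 0.0200

PS ≈ 0.020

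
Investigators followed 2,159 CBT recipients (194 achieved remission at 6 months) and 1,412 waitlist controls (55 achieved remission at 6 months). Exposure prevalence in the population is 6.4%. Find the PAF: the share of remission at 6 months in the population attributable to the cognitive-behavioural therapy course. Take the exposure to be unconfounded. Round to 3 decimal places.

p₁ = P(outcome | exposed) = 194/2159 = 0.089856
p₀ = P(outcome | unexposed) = 55/1412 = 0.038952
Overall risk P(Y=1) = π·p₁ + (1−π)·p₀ = 0.064×0.089856 + 0.936×0.038952 = 0.04221.
Under exogeneity, PAF = [P(Y=1) − p₀] / P(Y=1).
PAF = (0.04221 − 0.038952) / 0.04221 ≈ 0.0772

PAF ≈ 0.077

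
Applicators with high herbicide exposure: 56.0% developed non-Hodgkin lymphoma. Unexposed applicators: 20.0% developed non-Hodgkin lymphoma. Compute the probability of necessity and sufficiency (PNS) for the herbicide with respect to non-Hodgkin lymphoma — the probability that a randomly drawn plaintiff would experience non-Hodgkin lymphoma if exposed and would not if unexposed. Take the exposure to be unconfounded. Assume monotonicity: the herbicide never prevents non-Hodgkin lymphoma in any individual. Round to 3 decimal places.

PNS ≈ 0.360

p₁ = 0.56, p₀ = 0.2.
Under exogeneity and monotonicity, PNS = p₁ − p₀.
PNS = 0.56 − 0.2 = 0.36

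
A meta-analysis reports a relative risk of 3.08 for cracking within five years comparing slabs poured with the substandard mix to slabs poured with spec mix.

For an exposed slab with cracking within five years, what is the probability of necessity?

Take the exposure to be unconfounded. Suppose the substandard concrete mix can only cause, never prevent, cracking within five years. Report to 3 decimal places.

Under exogeneity and monotonicity, PN = (RR − 1) / RR = 1 − 1/RR.
PN = (3.08 − 1) / 3.08 = 2.08 / 3.08 ≈ 0.6753

PN ≈ 0.675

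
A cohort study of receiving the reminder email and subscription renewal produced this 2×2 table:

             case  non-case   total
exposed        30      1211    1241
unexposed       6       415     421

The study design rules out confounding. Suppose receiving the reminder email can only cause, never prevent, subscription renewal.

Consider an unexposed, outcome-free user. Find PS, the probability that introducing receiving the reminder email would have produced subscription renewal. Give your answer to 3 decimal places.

p₁ = P(outcome | exposed) = 30/1241 = 0.024174
p₀ = P(outcome | unexposed) = 6/421 = 0.014252
Under exogeneity and monotonicity, PS = (p₁ − p₀)/(1 − p₀).
PS = (0.024174 − 0.014252) / 0.98575 ≈ 0.0101

PS ≈ 0.010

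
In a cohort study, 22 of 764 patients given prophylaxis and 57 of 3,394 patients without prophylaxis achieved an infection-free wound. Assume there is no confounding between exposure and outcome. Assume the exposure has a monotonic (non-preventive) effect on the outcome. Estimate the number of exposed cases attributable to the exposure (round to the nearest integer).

about 9 cases

p₁ = P(outcome | exposed) = 22/764 = 0.028796
p₀ = P(outcome | unexposed) = 57/3394 = 0.016794
PN = (p₁ − p₀)/p₁ = (0.028796 − 0.016794) / 0.028796 ≈ 0.41678.
Attributable cases ≈ PN × (exposed cases) = 0.41678 × 22 ≈ 9.17.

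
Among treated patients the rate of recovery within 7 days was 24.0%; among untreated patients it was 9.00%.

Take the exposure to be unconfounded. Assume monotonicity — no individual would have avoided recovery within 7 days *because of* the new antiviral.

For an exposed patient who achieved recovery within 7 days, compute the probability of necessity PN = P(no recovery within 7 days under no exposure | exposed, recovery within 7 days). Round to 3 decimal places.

PN ≈ 0.625

p₁ = 0.24, p₀ = 0.09.
Under exogeneity and monotonicity, PN = (p₁ − p₀) / p₁.
PN = (0.24 − 0.09) / 0.24 = 0.15 / 0.24 ≈ 0.6250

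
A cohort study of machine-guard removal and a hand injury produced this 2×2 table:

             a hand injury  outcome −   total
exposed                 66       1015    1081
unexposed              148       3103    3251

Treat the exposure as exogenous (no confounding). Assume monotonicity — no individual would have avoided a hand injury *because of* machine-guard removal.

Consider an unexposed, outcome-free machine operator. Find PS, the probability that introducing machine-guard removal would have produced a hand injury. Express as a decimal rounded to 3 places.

PS ≈ 0.016

p₁ = P(outcome | exposed) = 66/1081 = 0.061055
p₀ = P(outcome | unexposed) = 148/3251 = 0.045524
Under exogeneity and monotonicity, PS = (p₁ − p₀)/(1 − p₀).
PS = (0.061055 − 0.045524) / 0.95448 ≈ 0.0163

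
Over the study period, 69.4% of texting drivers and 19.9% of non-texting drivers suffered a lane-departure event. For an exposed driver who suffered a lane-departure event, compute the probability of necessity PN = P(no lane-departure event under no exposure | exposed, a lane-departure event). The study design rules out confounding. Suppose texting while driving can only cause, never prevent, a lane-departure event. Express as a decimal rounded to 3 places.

p₁ = 0.694, p₀ = 0.199.
Under exogeneity and monotonicity, PN = (p₁ − p₀) / p₁.
PN = (0.694 − 0.199) / 0.694 = 0.495 / 0.694 ≈ 0.7133

PN ≈ 0.713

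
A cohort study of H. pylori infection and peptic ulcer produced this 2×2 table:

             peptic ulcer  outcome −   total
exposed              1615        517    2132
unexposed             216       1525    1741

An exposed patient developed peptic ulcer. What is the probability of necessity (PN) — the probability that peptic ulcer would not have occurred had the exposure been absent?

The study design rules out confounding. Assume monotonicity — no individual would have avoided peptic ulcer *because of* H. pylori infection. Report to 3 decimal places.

p₁ = P(outcome | exposed) = 1615/2132 = 0.7575
p₀ = P(outcome | unexposed) = 216/1741 = 0.12407
Under exogeneity and monotonicity, PN = (p₁ − p₀)/p₁.
PN = (0.7575 − 0.12407) / 0.7575 ≈ 0.8362

PN ≈ 0.836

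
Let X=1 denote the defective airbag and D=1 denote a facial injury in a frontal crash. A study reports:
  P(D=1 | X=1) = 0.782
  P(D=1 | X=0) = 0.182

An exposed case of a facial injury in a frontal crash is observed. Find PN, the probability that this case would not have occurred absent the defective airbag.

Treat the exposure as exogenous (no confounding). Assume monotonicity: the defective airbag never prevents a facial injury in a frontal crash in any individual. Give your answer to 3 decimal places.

PN ≈ 0.767

Let p₁ = 0.782, p₀ = 0.182.
Under exogeneity and monotonicity, PN = (p₁ − p₀) / p₁.
PN = (0.782 − 0.182) / 0.782 = 0.6 / 0.782 ≈ 0.7673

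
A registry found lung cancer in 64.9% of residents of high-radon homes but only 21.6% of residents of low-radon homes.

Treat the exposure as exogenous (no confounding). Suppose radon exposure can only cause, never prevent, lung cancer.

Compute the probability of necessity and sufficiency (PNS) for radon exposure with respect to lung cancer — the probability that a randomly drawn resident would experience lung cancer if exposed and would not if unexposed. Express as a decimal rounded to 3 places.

PNS ≈ 0.433

p₁ = 0.649, p₀ = 0.216.
Under exogeneity and monotonicity, PNS = p₁ − p₀.
PNS = 0.649 − 0.216 = 0.433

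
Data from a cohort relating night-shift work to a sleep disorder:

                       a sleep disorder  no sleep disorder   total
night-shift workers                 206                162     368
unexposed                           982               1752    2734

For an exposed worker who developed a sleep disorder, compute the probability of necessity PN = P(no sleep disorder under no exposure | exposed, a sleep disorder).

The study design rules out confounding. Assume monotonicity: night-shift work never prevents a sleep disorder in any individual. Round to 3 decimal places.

PN ≈ 0.358

p₁ = P(outcome | exposed) = 206/368 = 0.55978
p₀ = P(outcome | unexposed) = 982/2734 = 0.35918
Under exogeneity and monotonicity, PN = (p₁ − p₀) / p₁.
PN = (0.55978 − 0.35918) / 0.55978 = 0.2006 / 0.55978 ≈ 0.3584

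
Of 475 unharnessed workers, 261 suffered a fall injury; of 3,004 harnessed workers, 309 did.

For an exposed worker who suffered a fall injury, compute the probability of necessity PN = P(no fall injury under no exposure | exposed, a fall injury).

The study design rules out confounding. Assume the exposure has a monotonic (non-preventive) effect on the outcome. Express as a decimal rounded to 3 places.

PN ≈ 0.813

p₁ = P(outcome | exposed) = 261/475 = 0.54947
p₀ = P(outcome | unexposed) = 309/3004 = 0.10286
Under exogeneity and monotonicity, PN = (p₁ − p₀) / p₁.
PN = (0.54947 − 0.10286) / 0.54947 = 0.44661 / 0.54947 ≈ 0.8128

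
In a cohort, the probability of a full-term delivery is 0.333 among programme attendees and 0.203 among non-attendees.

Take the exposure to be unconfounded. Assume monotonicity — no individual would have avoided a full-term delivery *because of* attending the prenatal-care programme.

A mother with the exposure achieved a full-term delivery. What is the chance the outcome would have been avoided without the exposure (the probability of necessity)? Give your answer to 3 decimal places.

PN ≈ 0.390

Let p₁ = 0.333, p₀ = 0.203.
Under exogeneity and monotonicity, PN = (p₁ − p₀) / p₁.
PN = (0.333 − 0.203) / 0.333 = 0.13 / 0.333 ≈ 0.3904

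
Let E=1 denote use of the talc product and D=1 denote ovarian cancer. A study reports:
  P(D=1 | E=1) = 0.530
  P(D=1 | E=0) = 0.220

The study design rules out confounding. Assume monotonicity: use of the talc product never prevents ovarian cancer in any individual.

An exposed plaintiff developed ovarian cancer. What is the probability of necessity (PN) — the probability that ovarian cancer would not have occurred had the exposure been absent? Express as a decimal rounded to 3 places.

Let p₁ = 0.53, p₀ = 0.22.
Under exogeneity and monotonicity, PN = (p₁ − p₀) / p₁.
PN = (0.53 − 0.22) / 0.53 = 0.31 / 0.53 ≈ 0.5849

PN ≈ 0.585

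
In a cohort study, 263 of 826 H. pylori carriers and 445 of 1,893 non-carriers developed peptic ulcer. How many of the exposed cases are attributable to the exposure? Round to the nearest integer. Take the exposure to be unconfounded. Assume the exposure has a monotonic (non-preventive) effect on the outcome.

about 69 cases

p₁ = P(outcome | exposed) = 263/826 = 0.3184
p₀ = P(outcome | unexposed) = 445/1893 = 0.23508
PN = (p₁ − p₀)/p₁ = (0.3184 − 0.23508) / 0.3184 ≈ 0.26170.
Attributable cases ≈ PN × (exposed cases) = 0.26170 × 263 ≈ 68.83.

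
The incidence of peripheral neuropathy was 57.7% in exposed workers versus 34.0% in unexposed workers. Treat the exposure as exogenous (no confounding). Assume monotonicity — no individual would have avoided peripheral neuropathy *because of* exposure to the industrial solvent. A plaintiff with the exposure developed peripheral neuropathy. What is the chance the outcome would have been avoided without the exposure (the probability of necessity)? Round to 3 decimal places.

p₁ = 0.577, p₀ = 0.34.
Under exogeneity and monotonicity, PN = (p₁ − p₀) / p₁.
PN = (0.577 − 0.34) / 0.577 = 0.237 / 0.577 ≈ 0.4107

PN ≈ 0.411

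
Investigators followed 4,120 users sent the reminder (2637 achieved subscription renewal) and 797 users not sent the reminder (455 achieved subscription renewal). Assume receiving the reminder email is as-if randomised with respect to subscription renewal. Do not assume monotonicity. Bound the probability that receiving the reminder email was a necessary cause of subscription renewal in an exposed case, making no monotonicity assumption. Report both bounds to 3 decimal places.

p₁ = P(outcome | exposed) = 2637/4120 = 0.64005
p₀ = P(outcome | unexposed) = 455/797 = 0.57089
Under exogeneity alone the bounds on PN are max{0,(p₁−p₀)/p₁} ≤ PN ≤ min{1,(1−p₀)/p₁}.
  lower = (p₁ − p₀)/p₁ = 0.069158 / 0.64005 ≈ 0.1081
  upper = min{1, (1 − p₀)/p₁} = 0.42911 / 0.64005 ≈ 0.6704

0.108 ≤ PN ≤ 0.670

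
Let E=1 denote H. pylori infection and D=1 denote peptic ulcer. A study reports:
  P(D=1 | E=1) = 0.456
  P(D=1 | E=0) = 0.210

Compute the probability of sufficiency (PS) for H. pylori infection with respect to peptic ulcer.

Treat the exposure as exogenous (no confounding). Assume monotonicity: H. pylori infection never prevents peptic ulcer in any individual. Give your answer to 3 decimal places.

PS ≈ 0.311

Let p₁ = 0.456, p₀ = 0.21.
Under exogeneity and monotonicity, PS = (p₁ − p₀) / (1 − p₀).
PS = (0.456 − 0.21) / (1 − 0.21) = 0.246 / 0.79 ≈ 0.3114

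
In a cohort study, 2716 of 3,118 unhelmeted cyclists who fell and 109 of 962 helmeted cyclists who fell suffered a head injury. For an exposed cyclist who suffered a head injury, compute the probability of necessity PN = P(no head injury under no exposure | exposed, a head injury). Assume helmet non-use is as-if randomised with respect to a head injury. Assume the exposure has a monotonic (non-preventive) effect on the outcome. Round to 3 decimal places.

p₁ = P(outcome | exposed) = 2716/3118 = 0.87107
p₀ = P(outcome | unexposed) = 109/962 = 0.11331
Under exogeneity and monotonicity, PN = (p₁ − p₀) / p₁.
PN = (0.87107 − 0.11331) / 0.87107 = 0.75777 / 0.87107 ≈ 0.8699

PN ≈ 0.870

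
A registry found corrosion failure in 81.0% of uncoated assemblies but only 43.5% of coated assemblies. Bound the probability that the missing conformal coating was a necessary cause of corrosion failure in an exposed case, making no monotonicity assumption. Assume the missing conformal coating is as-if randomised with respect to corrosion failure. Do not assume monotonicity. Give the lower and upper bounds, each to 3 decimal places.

p₁ = 0.81, p₀ = 0.435.
Under exogeneity alone the bounds on PN are max{0,(p₁−p₀)/p₁} ≤ PN ≤ min{1,(1−p₀)/p₁}.
  lower = (p₁ − p₀)/p₁ = 0.375 / 0.81 ≈ 0.4630
  upper = min{1, (1 − p₀)/p₁} = 0.565 / 0.81 ≈ 0.6975

0.463 ≤ PN ≤ 0.698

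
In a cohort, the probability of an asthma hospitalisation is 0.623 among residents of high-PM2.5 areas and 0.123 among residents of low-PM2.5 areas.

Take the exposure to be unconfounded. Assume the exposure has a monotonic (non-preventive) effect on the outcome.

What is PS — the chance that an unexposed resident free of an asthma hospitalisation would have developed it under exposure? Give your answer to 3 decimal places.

PS ≈ 0.570

Let p₁ = 0.623, p₀ = 0.123.
Under exogeneity and monotonicity, PS = (p₁ − p₀) / (1 − p₀).
PS = (0.623 − 0.123) / (1 − 0.123) = 0.5 / 0.877 ≈ 0.5701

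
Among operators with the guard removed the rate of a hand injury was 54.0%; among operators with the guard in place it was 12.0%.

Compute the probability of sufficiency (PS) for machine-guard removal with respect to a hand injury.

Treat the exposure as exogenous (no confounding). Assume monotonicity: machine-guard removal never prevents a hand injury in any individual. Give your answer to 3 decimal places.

PS ≈ 0.477

p₁ = 0.54, p₀ = 0.12.
Under exogeneity and monotonicity, PS = (p₁ − p₀) / (1 − p₀).
PS = (0.54 − 0.12) / (1 − 0.12) = 0.42 / 0.88 ≈ 0.4773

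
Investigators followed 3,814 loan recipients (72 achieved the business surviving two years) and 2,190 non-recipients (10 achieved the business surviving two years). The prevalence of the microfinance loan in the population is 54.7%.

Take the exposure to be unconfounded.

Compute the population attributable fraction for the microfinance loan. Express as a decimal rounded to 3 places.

p₁ = P(outcome | exposed) = 72/3814 = 0.018878
p₀ = P(outcome | unexposed) = 10/2190 = 0.0045662
Overall risk P(Y=1) = π·p₁ + (1−π)·p₀ = 0.547×0.018878 + 0.453×0.0045662 = 0.012395.
Under exogeneity, PAF = [P(Y=1) − p₀] / P(Y=1).
PAF = (0.012395 − 0.0045662) / 0.012395 ≈ 0.6316

PAF ≈ 0.632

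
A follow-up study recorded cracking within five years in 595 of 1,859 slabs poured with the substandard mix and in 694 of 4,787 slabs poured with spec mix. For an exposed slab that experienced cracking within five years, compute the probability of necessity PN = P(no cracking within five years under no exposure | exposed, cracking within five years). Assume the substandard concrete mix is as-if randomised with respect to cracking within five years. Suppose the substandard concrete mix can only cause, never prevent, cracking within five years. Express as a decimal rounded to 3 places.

p₁ = P(outcome | exposed) = 595/1859 = 0.32006
p₀ = P(outcome | unexposed) = 694/4787 = 0.14498
Under exogeneity and monotonicity, PN = (p₁ − p₀) / p₁.
PN = (0.32006 − 0.14498) / 0.32006 = 0.17509 / 0.32006 ≈ 0.5470

PN ≈ 0.547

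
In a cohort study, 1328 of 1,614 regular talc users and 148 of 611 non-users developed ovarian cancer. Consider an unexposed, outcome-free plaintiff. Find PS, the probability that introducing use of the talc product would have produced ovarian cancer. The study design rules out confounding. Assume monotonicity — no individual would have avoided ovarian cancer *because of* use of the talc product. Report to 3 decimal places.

p₁ = P(outcome | exposed) = 1328/1614 = 0.8228
p₀ = P(outcome | unexposed) = 148/611 = 0.24223
Under exogeneity and monotonicity, PS = (p₁ − p₀) / (1 − p₀).
PS = (0.8228 − 0.24223) / (1 − 0.24223) = 0.58057 / 0.75777 ≈ 0.7662

PS ≈ 0.766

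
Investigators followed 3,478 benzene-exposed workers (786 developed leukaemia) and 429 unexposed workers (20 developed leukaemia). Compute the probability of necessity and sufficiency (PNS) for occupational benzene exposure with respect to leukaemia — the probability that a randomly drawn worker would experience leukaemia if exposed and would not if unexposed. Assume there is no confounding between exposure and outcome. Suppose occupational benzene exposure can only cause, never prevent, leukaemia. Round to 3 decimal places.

p₁ = P(outcome | exposed) = 786/3478 = 0.22599
p₀ = P(outcome | unexposed) = 20/429 = 0.04662
Under exogeneity and monotonicity, PNS = p₁ − p₀.
PNS = 0.22599 − 0.04662 = 0.17937

PNS ≈ 0.179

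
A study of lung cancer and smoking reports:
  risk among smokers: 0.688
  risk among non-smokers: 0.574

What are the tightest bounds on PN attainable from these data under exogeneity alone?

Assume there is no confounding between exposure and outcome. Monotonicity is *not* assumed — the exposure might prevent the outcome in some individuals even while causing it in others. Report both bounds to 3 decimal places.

Let p₁ = 0.688, p₀ = 0.574.
Under exogeneity alone the bounds on PN are max{0,(p₁−p₀)/p₁} ≤ PN ≤ min{1,(1−p₀)/p₁}.
  lower = (p₁ − p₀)/p₁ = 0.114 / 0.688 ≈ 0.1657
  upper = min{1, (1 − p₀)/p₁} = 0.426 / 0.688 ≈ 0.6192

0.166 ≤ PN ≤ 0.619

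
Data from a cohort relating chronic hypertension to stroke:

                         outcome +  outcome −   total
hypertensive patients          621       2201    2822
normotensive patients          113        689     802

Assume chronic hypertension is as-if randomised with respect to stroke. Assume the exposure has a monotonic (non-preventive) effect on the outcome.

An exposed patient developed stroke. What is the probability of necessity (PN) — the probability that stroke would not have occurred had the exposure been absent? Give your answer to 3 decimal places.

p₁ = P(outcome | exposed) = 621/2822 = 0.22006
p₀ = P(outcome | unexposed) = 113/802 = 0.1409
Under exogeneity and monotonicity, PN = (p₁ − p₀) / p₁.
PN = (0.22006 − 0.1409) / 0.22006 = 0.079159 / 0.22006 ≈ 0.3597

PN ≈ 0.360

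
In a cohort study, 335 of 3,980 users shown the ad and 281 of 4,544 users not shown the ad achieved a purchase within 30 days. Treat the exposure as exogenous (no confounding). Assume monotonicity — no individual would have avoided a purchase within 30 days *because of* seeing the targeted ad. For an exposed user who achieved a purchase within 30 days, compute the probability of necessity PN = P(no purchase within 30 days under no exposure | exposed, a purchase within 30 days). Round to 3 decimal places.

PN ≈ 0.265

p₁ = P(outcome | exposed) = 335/3980 = 0.084171
p₀ = P(outcome | unexposed) = 281/4544 = 0.06184
Under exogeneity and monotonicity, PN = (p₁ − p₀) / p₁.
PN = (0.084171 − 0.06184) / 0.084171 = 0.022331 / 0.084171 ≈ 0.2653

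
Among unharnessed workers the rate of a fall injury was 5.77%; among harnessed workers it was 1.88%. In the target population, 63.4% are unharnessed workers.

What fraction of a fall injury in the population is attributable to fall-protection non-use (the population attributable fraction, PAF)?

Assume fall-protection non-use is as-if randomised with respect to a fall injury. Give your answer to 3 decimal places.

PAF ≈ 0.567

p₁ = 0.0577, p₀ = 0.0188.
Overall risk P(Y=1) = π·p₁ + (1−π)·p₀ = 0.634×0.0577 + 0.366×0.0188 = 0.043463.
Under exogeneity, PAF = [P(Y=1) − p₀] / P(Y=1).
PAF = (0.043463 − 0.0188) / 0.043463 ≈ 0.5674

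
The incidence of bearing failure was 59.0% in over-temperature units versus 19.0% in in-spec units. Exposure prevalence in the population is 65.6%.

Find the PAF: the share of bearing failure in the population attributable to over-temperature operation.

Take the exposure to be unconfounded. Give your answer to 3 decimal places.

PAF ≈ 0.580

p₁ = 0.59, p₀ = 0.19.
Overall risk P(Y=1) = π·p₁ + (1−π)·p₀ = 0.656×0.59 + 0.344×0.19 = 0.4524.
Under exogeneity, PAF = [P(Y=1) − p₀] / P(Y=1).
PAF = (0.4524 − 0.19) / 0.4524 ≈ 0.5800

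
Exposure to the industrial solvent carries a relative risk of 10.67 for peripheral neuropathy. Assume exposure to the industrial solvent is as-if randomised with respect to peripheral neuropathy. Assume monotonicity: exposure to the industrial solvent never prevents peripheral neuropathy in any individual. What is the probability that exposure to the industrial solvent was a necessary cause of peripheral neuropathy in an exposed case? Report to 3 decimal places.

PN ≈ 0.906

Under exogeneity and monotonicity, PN = (RR − 1) / RR = 1 − 1/RR.
PN = (10.67 − 1) / 10.67 = 9.67 / 10.67 ≈ 0.9063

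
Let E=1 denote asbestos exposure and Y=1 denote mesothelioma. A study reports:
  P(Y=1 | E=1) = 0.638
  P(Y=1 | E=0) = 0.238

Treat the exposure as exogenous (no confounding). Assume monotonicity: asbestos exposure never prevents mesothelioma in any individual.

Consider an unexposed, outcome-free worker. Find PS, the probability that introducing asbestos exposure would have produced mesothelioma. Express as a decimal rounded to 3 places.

PS ≈ 0.525

Let p₁ = 0.638, p₀ = 0.238.
Under exogeneity and monotonicity, PS = (p₁ − p₀) / (1 − p₀).
PS = (0.638 − 0.238) / (1 − 0.238) = 0.4 / 0.762 ≈ 0.5249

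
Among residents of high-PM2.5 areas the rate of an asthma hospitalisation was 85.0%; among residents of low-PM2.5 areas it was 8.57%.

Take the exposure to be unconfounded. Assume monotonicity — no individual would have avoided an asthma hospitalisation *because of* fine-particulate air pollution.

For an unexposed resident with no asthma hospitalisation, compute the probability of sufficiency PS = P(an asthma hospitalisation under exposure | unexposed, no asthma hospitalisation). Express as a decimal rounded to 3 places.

PS ≈ 0.836

p₁ = 0.85, p₀ = 0.0857.
Under exogeneity and monotonicity, PS = (p₁ − p₀) / (1 − p₀).
PS = (0.85 − 0.0857) / (1 − 0.0857) = 0.7643 / 0.9143 ≈ 0.8359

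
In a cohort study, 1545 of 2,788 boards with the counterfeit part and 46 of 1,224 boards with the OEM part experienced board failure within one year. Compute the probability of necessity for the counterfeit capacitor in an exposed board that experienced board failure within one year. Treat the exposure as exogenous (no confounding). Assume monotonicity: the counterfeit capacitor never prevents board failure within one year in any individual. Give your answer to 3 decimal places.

PN ≈ 0.932

p₁ = P(outcome | exposed) = 1545/2788 = 0.55416
p₀ = P(outcome | unexposed) = 46/1224 = 0.037582
Under exogeneity and monotonicity, PN = (p₁ − p₀) / p₁.
PN = (0.55416 − 0.037582) / 0.55416 = 0.51658 / 0.55416 ≈ 0.9322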